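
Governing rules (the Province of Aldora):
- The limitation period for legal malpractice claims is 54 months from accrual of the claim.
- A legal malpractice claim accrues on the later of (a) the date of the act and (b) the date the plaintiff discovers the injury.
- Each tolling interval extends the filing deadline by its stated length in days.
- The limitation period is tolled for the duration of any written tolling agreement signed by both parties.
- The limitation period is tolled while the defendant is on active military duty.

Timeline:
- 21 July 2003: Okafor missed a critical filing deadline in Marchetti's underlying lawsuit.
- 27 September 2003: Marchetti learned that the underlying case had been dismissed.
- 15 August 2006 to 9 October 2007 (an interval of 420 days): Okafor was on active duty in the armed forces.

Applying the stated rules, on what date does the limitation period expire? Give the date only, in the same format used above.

21 May 2009

Taking the later of the act (21 July 2003) and discovery (27 September 2003), the claim accrued on 27 September 2003.
The untolled deadline — 54 months after 27 September 2003 — is 27 March 2008.
Because the defendant's active military service ran from 15 August 2006 to 9 October 2007, the deadline is extended by 420 days to 21 May 2009.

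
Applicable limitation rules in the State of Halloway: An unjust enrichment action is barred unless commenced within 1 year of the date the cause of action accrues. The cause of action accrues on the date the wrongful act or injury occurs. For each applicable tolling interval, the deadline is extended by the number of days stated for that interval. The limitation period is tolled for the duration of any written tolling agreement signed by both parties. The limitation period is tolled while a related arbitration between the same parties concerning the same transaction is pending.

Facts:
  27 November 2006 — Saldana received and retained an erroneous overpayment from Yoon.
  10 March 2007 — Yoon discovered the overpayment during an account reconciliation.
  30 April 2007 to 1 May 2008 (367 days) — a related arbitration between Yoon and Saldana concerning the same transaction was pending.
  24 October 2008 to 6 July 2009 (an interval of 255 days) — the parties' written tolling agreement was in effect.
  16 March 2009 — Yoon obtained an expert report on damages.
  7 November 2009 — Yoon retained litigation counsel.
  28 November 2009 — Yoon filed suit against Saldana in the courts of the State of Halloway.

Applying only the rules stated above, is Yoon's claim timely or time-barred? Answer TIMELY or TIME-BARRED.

TIME-BARRED

Accrual is governed by the date of the act, so the period began to run on 27 November 2006; the later discovery on 10 March 2007 is irrelevant under the stated rule.
1 year from 27 November 2006 is 27 November 2007.
The pending related arbitration from 30 April 2007 to 1 May 2008 tolled the period for 367 days, extending the deadline to 28 November 2008.
The written tolling agreement from 24 October 2008 to 6 July 2009 tolled the period for 255 days, extending the deadline to 10 August 2009.
Nothing else in the chronology tolls or restarts the period.
Filing on 28 November 2009 missed the 10 August 2009 deadline — the action is time-barred.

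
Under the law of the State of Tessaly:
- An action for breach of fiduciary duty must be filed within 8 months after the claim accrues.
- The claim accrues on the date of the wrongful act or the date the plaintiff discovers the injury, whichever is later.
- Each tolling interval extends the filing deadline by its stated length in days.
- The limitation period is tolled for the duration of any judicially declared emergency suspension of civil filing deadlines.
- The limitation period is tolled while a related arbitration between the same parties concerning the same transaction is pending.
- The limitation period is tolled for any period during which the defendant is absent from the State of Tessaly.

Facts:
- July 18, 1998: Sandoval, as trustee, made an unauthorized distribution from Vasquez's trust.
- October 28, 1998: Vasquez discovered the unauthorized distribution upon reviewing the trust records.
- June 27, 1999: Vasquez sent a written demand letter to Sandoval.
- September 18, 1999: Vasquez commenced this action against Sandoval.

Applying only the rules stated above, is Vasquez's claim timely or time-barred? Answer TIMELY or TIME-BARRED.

TIME-BARRED

The claim accrued on October 28, 1998 — the later of the July 18, 1998 act and the October 28, 1998 discovery.
8 months from October 28, 1998 is June 28, 1999.
None of the other events listed affects the running of the period under the stated rules.
Vasquez filed on September 18, 1999, after the June 28, 1999 deadline, so the action is time-barred.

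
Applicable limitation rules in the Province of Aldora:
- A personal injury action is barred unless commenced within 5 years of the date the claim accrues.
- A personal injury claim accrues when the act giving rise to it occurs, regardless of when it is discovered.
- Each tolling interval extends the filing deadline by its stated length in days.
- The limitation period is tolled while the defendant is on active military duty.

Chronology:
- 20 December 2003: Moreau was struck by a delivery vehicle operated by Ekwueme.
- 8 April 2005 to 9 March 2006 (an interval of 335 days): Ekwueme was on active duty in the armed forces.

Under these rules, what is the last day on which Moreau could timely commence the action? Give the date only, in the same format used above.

20 November 2009

The claim accrued on 20 December 2003, the date of the act.
The untolled deadline — 5 years after 20 December 2003 — is 20 December 2008.
The defendant's active military service from 8 April 2005 to 9 March 2006 tolled the period for 335 days, extending the deadline to 20 November 2009.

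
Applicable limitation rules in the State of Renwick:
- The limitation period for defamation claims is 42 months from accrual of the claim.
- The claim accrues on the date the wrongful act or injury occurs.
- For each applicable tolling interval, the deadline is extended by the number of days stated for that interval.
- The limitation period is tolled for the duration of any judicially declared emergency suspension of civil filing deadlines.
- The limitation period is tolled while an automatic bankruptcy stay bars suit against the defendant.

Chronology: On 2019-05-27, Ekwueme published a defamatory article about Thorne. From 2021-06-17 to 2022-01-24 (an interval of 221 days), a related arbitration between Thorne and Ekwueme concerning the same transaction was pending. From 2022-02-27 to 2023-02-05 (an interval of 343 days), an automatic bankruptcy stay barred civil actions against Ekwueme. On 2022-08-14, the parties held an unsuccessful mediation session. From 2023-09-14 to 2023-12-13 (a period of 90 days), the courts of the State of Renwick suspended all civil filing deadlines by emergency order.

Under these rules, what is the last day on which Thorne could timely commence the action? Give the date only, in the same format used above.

2024-02-03

The claim accrued on 2019-05-27, the date of the act.
The untolled deadline — 42 months after 2019-05-27 — is 2022-11-27.
The automatic bankruptcy stay from 2022-02-27 to 2023-02-05 tolled the period for 343 days, extending the deadline to 2023-11-05.
The emergency suspension of filing deadlines from 2023-09-14 to 2023-12-13 tolled the period for 90 days, extending the deadline to 2024-02-03.
No stated provision tolls the period for a pending arbitration, so the interval from 2021-06-17 to 2022-01-24 has no effect on the deadline.
Nothing else in the chronology tolls or restarts the period.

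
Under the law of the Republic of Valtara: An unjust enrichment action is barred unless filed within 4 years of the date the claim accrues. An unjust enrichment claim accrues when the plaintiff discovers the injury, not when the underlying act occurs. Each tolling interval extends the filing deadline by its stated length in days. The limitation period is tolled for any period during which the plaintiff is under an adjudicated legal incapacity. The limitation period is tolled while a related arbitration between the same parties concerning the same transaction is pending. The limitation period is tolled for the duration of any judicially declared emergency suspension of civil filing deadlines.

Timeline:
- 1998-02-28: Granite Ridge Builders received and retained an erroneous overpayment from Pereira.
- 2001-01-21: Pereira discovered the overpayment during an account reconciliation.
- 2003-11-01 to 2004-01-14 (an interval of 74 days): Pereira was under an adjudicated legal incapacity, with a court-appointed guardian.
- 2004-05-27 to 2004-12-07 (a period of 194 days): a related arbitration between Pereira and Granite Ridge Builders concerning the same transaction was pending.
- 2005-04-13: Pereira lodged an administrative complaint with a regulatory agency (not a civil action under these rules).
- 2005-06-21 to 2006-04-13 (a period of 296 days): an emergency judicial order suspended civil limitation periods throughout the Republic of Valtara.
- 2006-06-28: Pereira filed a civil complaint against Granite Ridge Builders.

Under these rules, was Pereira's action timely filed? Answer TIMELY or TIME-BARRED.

Under the discovery rule, the claim accrued on 2001-01-21, when Pereira discovered the injury — not on the 1998-02-28 date of the underlying act.
4 years from 2001-01-21 is 2005-01-21.
Because the plaintiff's legal incapacity ran from 2003-11-01 to 2004-01-14, the deadline is extended by 74 days to 2005-04-05.
The period was tolled for 194 days by the pending related arbitration (2004-05-27 to 2004-12-07), pushing the deadline to 2005-10-16.
The period was tolled for 296 days by the emergency suspension of filing deadlines (2005-06-21 to 2006-04-13), pushing the deadline to 2006-08-08.
The other events in the timeline have no effect on the limitation period under the stated rules.
Filing on 2006-06-28 beat the 2006-08-08 deadline — the action is timely.

TIMELY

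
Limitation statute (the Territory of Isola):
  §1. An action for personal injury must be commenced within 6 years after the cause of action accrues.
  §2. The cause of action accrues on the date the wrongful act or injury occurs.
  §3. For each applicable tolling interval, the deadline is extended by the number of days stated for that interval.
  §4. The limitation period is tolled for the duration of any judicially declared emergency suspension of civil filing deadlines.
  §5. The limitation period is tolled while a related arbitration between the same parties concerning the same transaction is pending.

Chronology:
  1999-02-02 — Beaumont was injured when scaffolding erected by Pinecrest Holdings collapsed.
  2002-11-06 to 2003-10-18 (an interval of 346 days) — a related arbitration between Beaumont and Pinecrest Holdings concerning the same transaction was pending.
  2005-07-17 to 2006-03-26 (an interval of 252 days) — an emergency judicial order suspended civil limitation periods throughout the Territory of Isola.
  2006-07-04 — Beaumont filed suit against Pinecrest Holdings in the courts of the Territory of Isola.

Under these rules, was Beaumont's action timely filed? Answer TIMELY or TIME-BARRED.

TIMELY

The limitation period began to run on 1999-02-02.
Adding the 6 years base period to 1999-02-02 gives a deadline of 2005-02-02, before any tolling.
The period was tolled for 346 days by the pending related arbitration (2002-11-06 to 2003-10-18), pushing the deadline to 2006-01-14.
The period was tolled for 252 days by the emergency suspension of filing deadlines (2005-07-17 to 2006-03-26), pushing the deadline to 2006-09-23.
Beaumont filed on 2006-07-04, before the 2006-09-23 deadline, so the action is timely.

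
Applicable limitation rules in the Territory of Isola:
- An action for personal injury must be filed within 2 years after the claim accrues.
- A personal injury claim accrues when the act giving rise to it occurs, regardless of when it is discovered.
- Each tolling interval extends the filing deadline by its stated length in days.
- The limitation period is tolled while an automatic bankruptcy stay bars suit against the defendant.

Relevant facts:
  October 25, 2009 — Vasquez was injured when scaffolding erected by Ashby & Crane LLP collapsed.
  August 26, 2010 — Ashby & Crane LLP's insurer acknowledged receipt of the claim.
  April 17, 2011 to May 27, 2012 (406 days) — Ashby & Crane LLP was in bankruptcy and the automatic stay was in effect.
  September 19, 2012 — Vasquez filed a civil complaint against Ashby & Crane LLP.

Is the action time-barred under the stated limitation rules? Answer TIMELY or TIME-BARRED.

The claim accrued on October 25, 2009, the date of the act.
Adding the 2 years base period to October 25, 2009 gives a deadline of October 25, 2011, before any tolling.
The automatic bankruptcy stay from April 17, 2011 to May 27, 2012 tolled the period for 406 days, extending the deadline to December 4, 2012.
None of the other events listed affects the running of the period under the stated rules.
The September 19, 2012 filing precedes the December 4, 2012 deadline; the claim is timely.

TIMELY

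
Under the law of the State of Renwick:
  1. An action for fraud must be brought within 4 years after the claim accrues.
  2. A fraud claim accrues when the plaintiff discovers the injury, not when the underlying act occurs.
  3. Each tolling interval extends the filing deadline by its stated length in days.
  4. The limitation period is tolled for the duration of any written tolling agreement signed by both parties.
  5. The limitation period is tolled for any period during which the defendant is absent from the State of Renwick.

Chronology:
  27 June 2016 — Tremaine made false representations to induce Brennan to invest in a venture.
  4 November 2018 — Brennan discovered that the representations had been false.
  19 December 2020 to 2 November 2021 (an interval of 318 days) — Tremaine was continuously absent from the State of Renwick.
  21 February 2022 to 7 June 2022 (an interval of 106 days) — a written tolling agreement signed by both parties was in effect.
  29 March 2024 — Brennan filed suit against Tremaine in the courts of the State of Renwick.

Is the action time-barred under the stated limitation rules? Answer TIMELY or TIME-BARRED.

TIME-BARRED

Accrual is tied to discovery, so the period began on 4 November 2018 rather than on 27 June 2016 when the act occurred.
Adding the 4 years base period to 4 November 2018 gives a deadline of 4 November 2022, before any tolling.
Because the defendant's absence from the jurisdiction ran from 19 December 2020 to 2 November 2021, the deadline is extended by 318 days to 18 September 2023.
Because the written tolling agreement ran from 21 February 2022 to 7 June 2022, the deadline is extended by 106 days to 2 January 2024.
The 29 March 2024 filing falls after the 2 January 2024 deadline; the claim is time-barred.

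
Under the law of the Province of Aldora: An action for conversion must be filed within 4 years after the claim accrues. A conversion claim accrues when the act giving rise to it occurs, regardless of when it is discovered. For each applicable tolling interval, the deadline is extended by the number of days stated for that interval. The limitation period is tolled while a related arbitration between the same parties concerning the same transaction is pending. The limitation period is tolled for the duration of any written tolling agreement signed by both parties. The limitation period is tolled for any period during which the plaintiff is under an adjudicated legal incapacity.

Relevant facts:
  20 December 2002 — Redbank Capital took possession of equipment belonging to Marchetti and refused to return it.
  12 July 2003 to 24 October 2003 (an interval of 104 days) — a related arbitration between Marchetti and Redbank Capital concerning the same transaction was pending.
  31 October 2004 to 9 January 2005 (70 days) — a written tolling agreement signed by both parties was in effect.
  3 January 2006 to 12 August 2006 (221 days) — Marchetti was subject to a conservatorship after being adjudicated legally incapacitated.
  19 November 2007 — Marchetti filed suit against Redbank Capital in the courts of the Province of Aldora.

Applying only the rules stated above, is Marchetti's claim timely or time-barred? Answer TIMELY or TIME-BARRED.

TIMELY

The claim accrued on 20 December 2002, the date of the act.
4 years from 20 December 2002 is 20 December 2006.
Because the pending related arbitration ran from 12 July 2003 to 24 October 2003, the deadline is extended by 104 days to 3 April 2007.
The written tolling agreement from 31 October 2004 to 9 January 2005 tolled the period for 70 days, extending the deadline to 12 June 2007.
The plaintiff's legal incapacity from 3 January 2006 to 12 August 2006 tolled the period for 221 days, extending the deadline to 19 January 2008.
Marchetti filed on 19 November 2007, before the 19 January 2008 deadline, so the action is timely.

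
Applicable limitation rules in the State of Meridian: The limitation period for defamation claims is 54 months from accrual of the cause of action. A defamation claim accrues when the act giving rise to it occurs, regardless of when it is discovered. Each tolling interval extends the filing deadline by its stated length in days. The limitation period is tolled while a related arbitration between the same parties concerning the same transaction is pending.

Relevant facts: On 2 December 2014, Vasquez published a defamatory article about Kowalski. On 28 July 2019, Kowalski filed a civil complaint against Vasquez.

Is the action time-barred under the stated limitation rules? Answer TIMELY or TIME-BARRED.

The cause of action accrued on 2 December 2014, the date of the act.
The untolled deadline — 54 months after 2 December 2014 — is 2 June 2019.
Filing on 28 July 2019 missed the 2 June 2019 deadline — the action is time-barred.

TIME-BARRED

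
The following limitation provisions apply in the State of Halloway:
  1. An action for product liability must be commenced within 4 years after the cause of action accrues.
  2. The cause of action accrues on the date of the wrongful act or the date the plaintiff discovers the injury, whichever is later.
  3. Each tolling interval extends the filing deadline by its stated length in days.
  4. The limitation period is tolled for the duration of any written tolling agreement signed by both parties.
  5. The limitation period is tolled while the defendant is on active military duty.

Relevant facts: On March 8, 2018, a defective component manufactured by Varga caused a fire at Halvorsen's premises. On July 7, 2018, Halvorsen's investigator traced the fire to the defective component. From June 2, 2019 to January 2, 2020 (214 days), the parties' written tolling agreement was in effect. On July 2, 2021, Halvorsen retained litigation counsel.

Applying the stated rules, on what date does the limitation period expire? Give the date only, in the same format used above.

February 6, 2023

The claim accrued on July 7, 2018 — the later of the March 8, 2018 act and the July 7, 2018 discovery.
The untolled deadline — 4 years after July 7, 2018 — is July 7, 2022.
The period was tolled for 214 days by the written tolling agreement (June 2, 2019 to January 2, 2020), pushing the deadline to February 6, 2023.
Nothing else in the chronology tolls or restarts the period.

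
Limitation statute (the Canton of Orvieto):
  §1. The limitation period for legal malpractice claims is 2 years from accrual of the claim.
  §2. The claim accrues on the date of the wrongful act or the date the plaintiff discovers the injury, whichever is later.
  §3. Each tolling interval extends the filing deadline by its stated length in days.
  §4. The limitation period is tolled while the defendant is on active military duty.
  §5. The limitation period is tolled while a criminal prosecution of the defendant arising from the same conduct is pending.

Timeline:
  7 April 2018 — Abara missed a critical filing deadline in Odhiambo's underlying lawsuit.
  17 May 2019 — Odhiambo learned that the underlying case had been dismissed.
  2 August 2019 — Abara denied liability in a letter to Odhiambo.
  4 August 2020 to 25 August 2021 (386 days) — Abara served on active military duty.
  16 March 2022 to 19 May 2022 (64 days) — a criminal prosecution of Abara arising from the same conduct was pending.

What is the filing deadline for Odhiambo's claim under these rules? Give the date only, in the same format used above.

The claim accrued on 17 May 2019 — the later of the 7 April 2018 act and the 17 May 2019 discovery.
Adding the 2 years base period to 17 May 2019 gives a deadline of 17 May 2021, before any tolling.
The defendant's active military service from 4 August 2020 to 25 August 2021 tolled the period for 386 days, extending the deadline to 7 June 2022.
The pending criminal prosecution from 16 March 2022 to 19 May 2022 tolled the period for 64 days, extending the deadline to 10 August 2022.
None of the other events listed affects the running of the period under the stated rules.

10 August 2022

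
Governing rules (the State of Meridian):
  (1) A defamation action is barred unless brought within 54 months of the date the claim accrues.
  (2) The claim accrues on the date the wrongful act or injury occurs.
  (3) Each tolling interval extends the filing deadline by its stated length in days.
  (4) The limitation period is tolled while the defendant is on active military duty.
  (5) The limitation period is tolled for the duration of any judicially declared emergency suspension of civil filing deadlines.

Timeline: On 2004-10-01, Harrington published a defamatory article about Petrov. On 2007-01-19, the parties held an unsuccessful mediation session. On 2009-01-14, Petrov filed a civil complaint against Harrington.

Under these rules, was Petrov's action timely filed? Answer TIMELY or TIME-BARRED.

TIMELY

The claim accrued on 2004-10-01, when the wrongful act occurred.
Adding the 54 months base period to 2004-10-01 gives a deadline of 2009-04-01, before any tolling.
None of the other events listed affects the running of the period under the stated rules.
Filing on 2009-01-14 beat the 2009-04-01 deadline — the action is timely.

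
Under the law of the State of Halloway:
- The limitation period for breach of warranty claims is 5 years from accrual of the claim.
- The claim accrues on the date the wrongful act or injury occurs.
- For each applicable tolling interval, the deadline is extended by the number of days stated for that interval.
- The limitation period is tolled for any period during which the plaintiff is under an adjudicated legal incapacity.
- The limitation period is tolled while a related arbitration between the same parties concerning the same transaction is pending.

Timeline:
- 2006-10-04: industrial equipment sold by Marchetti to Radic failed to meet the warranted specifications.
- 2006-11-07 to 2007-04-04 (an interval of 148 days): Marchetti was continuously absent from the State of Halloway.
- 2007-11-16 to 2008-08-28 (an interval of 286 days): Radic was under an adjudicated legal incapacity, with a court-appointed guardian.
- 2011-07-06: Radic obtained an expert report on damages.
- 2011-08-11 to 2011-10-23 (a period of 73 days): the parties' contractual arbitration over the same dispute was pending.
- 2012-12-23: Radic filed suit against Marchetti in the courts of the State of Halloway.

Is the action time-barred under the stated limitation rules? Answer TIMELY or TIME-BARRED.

The claim accrued on 2006-10-04, the date of the act.
The untolled deadline — 5 years after 2006-10-04 — is 2011-10-04.
The period was tolled for 286 days by the plaintiff's legal incapacity (2007-11-16 to 2008-08-28), pushing the deadline to 2012-07-16.
The period was tolled for 73 days by the pending related arbitration (2011-08-11 to 2011-10-23), pushing the deadline to 2012-09-27.
No stated provision tolls the period for the defendant's absence, so the interval from 2006-11-07 to 2007-04-04 has no effect on the deadline.
The other events in the timeline have no effect on the limitation period under the stated rules.
Filing on 2012-12-23 missed the 2012-09-27 deadline — the action is time-barred.

TIME-BARRED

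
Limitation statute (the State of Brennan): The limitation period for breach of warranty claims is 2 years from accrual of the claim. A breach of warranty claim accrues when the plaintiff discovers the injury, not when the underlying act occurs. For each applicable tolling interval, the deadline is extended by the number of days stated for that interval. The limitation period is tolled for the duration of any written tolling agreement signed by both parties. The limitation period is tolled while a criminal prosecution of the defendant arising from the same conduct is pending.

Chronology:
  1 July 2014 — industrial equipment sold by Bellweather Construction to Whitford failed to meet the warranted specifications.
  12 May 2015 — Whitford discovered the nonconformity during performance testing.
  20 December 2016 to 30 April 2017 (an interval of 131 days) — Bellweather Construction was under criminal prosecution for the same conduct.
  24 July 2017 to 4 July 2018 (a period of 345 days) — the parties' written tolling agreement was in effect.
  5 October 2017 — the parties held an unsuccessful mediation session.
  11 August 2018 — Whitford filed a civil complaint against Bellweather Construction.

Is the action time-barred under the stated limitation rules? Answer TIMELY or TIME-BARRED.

TIMELY

The claim did not accrue until Whitford discovered the injury on 12 May 2015; the 1 July 2014 act date does not start the clock under the stated rule.
The untolled deadline — 2 years after 12 May 2015 — is 12 May 2017.
The pending criminal prosecution from 20 December 2016 to 30 April 2017 tolled the period for 131 days, extending the deadline to 20 September 2017.
Because the written tolling agreement ran from 24 July 2017 to 4 July 2018, the deadline is extended by 345 days to 31 August 2018.
None of the other events listed affects the running of the period under the stated rules.
Whitford filed on 11 August 2018, before the 31 August 2018 deadline, so the action is timely.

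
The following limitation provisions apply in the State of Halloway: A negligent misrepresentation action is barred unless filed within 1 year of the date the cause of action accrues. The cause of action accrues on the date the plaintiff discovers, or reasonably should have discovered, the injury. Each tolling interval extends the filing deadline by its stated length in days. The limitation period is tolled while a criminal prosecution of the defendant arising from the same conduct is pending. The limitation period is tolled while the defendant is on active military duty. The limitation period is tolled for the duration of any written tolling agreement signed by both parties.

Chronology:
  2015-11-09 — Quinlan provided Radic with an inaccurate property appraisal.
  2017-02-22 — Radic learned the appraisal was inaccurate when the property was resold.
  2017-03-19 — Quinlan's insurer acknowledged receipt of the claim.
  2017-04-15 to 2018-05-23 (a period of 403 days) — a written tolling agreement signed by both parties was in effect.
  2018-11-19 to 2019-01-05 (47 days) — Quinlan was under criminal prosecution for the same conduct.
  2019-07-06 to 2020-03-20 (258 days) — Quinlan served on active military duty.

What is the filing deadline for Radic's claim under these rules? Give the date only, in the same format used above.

Under the discovery rule, the claim accrued on 2017-02-22, when Radic discovered the injury — not on the 2015-11-09 date of the underlying act.
The untolled deadline — 1 year after 2017-02-22 — is 2018-02-22.
Because the written tolling agreement ran from 2017-04-15 to 2018-05-23, the deadline is extended by 403 days to 2019-04-01.
Because the pending criminal prosecution ran from 2018-11-19 to 2019-01-05, the deadline is extended by 47 days to 2019-05-18.
The defendant's active military service from 2019-07-06 to 2020-03-20 began after the period had already run on 2019-05-18, so it has no tolling effect.
Nothing else in the chronology tolls or restarts the period.

2019-05-18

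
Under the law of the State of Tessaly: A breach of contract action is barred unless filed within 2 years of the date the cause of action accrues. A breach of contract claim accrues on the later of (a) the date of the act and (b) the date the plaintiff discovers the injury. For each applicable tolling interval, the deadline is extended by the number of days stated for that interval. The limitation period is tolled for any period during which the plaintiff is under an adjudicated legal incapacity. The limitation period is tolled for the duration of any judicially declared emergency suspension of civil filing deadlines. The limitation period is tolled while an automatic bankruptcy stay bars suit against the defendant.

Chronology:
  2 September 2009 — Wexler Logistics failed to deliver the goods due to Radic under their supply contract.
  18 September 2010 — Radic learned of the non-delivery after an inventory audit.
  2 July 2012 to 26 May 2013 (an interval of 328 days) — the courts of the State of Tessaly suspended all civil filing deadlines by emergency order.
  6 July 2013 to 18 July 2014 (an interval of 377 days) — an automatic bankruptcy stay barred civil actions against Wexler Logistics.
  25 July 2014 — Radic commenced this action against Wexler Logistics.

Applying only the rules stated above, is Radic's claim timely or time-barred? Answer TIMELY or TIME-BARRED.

The claim accrued on 18 September 2010 — the later of the 2 September 2009 act and the 18 September 2010 discovery.
The untolled deadline — 2 years after 18 September 2010 — is 18 September 2012.
The emergency suspension of filing deadlines from 2 July 2012 to 26 May 2013 tolled the period for 328 days, extending the deadline to 12 August 2013.
The automatic bankruptcy stay from 6 July 2013 to 18 July 2014 tolled the period for 377 days, extending the deadline to 24 August 2014.
The 25 July 2014 filing precedes the 24 August 2014 deadline; the claim is timely.

TIMELY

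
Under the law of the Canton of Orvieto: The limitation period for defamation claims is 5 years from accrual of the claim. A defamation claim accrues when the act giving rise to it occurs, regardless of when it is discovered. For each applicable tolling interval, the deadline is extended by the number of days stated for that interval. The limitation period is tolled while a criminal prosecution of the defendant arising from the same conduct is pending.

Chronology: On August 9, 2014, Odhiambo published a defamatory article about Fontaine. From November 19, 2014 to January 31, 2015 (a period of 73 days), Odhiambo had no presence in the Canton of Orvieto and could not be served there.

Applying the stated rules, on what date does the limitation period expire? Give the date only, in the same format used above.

August 9, 2019

The claim accrued on August 9, 2014, when the wrongful act occurred.
The untolled deadline — 5 years after August 9, 2014 — is August 9, 2019.
Although the defendant's absence ran from November 19, 2014 to January 31, 2015, the stated rules do not make that a tolling event, so it is disregarded.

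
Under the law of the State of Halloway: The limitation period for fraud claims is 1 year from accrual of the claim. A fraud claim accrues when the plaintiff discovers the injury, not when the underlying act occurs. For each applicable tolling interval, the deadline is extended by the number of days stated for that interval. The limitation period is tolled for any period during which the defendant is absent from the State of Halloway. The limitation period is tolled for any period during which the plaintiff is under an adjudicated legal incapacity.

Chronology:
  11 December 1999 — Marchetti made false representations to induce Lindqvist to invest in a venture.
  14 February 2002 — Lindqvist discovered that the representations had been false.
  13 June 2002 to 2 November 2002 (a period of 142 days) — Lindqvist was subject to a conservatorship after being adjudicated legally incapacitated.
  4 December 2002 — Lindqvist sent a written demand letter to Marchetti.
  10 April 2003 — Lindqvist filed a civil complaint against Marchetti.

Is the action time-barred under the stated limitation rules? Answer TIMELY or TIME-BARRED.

The claim did not accrue until Lindqvist discovered the injury on 14 February 2002; the 11 December 1999 act date does not start the clock under the stated rule.
Adding the 1 year base period to 14 February 2002 gives a deadline of 14 February 2003, before any tolling.
The period was tolled for 142 days by the plaintiff's legal incapacity (13 June 2002 to 2 November 2002), pushing the deadline to 6 July 2003.
Nothing else in the chronology tolls or restarts the period.
Lindqvist filed on 10 April 2003, before the 6 July 2003 deadline, so the action is timely.

TIMELY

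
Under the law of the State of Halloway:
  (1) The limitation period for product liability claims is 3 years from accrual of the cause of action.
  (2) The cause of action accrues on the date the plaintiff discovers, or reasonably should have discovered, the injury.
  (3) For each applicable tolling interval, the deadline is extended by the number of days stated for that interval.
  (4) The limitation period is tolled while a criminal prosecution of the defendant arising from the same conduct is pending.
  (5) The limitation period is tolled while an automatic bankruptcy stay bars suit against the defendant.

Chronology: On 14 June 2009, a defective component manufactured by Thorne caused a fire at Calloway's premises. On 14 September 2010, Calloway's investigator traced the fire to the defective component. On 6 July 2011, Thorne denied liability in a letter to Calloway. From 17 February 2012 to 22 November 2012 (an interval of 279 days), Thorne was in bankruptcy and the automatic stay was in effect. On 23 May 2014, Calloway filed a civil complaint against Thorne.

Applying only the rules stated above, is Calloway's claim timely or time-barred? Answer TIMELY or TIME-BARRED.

TIMELY

Accrual is tied to discovery, so the period began on 14 September 2010 rather than on 14 June 2009 when the act occurred.
The untolled deadline — 3 years after 14 September 2010 — is 14 September 2013.
The period was tolled for 279 days by the automatic bankruptcy stay (17 February 2012 to 22 November 2012), pushing the deadline to 20 June 2014.
Nothing else in the chronology tolls or restarts the period.
Calloway filed on 23 May 2014, before the 20 June 2014 deadline, so the action is timely.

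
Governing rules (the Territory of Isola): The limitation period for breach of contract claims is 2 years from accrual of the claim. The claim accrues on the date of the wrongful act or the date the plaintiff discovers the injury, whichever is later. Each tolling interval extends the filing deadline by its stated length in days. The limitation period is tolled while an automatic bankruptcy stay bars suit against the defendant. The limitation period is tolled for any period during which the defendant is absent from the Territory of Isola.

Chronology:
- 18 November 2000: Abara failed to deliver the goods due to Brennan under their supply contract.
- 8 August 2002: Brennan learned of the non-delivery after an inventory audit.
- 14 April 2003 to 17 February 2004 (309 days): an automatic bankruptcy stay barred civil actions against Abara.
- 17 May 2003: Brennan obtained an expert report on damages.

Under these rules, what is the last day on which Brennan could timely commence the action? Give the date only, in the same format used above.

Taking the later of the act (18 November 2000) and discovery (8 August 2002), the claim accrued on 8 August 2002.
The untolled deadline — 2 years after 8 August 2002 — is 8 August 2004.
The automatic bankruptcy stay from 14 April 2003 to 17 February 2004 tolled the period for 309 days, extending the deadline to 13 June 2005.
The other events in the timeline have no effect on the limitation period under the stated rules.

13 June 2005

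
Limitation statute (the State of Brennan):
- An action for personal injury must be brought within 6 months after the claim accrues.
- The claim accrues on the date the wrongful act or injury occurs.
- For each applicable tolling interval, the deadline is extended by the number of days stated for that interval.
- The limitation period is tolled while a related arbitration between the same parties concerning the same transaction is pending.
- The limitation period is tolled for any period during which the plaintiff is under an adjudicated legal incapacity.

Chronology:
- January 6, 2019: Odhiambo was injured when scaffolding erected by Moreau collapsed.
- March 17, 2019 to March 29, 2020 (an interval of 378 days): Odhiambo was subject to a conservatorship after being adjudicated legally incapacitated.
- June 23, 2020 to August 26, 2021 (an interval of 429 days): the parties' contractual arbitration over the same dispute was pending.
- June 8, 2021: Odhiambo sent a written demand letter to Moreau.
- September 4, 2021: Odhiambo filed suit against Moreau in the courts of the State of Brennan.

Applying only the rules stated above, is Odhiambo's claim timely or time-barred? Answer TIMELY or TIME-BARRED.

The claim accrued on January 6, 2019, the date of the act.
6 months from January 6, 2019 is July 6, 2019.
The period was tolled for 378 days by the plaintiff's legal incapacity (March 17, 2019 to March 29, 2020), pushing the deadline to July 18, 2020.
The pending related arbitration from June 23, 2020 to August 26, 2021 tolled the period for 429 days, extending the deadline to September 20, 2021.
None of the other events listed affects the running of the period under the stated rules.
Filing on September 4, 2021 beat the September 20, 2021 deadline — the action is timely.

TIMELY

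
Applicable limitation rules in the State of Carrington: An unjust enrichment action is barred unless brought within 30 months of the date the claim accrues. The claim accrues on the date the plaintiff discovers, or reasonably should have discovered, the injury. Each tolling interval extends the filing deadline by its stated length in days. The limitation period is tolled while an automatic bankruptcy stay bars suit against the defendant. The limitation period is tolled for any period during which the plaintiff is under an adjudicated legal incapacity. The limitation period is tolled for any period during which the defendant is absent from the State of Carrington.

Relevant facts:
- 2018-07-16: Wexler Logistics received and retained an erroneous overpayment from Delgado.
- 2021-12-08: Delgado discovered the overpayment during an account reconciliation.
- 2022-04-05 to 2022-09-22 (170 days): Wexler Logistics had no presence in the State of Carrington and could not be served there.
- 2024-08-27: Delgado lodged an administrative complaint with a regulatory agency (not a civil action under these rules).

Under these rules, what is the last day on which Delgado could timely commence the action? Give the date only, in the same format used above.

2024-11-25

Accrual is tied to discovery, so the period began on 2021-12-08 rather than on 2018-07-16 when the act occurred.
The untolled deadline — 30 months after 2021-12-08 — is 2024-06-08.
Because the defendant's absence from the jurisdiction ran from 2022-04-05 to 2022-09-22, the deadline is extended by 170 days to 2024-11-25.
None of the other events listed affects the running of the period under the stated rules.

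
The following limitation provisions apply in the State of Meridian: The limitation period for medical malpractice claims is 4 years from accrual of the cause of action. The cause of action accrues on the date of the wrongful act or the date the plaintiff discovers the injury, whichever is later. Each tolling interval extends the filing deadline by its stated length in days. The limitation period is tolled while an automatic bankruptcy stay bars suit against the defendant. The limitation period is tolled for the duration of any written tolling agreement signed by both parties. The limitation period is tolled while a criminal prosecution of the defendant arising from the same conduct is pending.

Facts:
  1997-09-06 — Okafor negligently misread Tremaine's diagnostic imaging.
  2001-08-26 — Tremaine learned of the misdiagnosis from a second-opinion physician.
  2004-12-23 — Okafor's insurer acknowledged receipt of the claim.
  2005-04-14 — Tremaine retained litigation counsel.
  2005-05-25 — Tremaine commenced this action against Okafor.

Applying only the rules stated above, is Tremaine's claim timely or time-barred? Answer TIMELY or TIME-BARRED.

Taking the later of the act (1997-09-06) and discovery (2001-08-26), the claim accrued on 2001-08-26.
Adding the 4 years base period to 2001-08-26 gives a deadline of 2005-08-26, before any tolling.
None of the other events listed affects the running of the period under the stated rules.
Filing on 2005-05-25 beat the 2005-08-26 deadline — the action is timely.

TIMELY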